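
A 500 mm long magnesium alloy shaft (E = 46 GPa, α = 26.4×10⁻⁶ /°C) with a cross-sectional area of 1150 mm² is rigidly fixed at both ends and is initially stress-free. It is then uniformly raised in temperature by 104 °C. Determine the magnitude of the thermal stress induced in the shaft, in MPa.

With length fixed, the mechanical strain must cancel the thermal strain αΔT = 26.4×10⁻⁶ × 104 = 2745.6×10⁻⁶.
The stress required to suppress this strain is σ = Eε = 46×10³ × 2745.6×10⁻⁶ = 126.3 MPa, compressive since the shaft is trying to expand.

σ ≈ 126 MPa (compressive)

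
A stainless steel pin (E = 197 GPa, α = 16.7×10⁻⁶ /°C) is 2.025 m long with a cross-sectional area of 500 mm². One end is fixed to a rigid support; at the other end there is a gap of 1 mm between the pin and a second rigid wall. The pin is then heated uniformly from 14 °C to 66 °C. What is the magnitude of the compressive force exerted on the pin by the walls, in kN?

Unrestrained expansion: δ_free = αΔT L = 16.7×10⁻⁶ × 52 × 2025 = 1.759 mm.
After closing the 1 mm clearance, 1.759 − 1 = 0.7585 mm of expansion remains to be suppressed by the wall.
Compatibility: PL/(AE) = 0.7585 mm, so σ = P/A = E × (0.7585/2025) = 73.79 MPa.
Force on the wall = σA = 73.79 × 500 mm² = 36.9 kN.

P ≈ 36.9 kN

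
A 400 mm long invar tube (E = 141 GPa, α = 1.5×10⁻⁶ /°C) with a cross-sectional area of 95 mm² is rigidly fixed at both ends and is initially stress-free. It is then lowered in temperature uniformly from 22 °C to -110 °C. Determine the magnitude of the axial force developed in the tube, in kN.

The ends cannot move, so σ = EαΔT = 141×10³ × 1.5×10⁻⁶ × 132 = 27.92 MPa.
Then P = σA = 27.92 × 95 mm² = 2.652 kN, tensile.

P ≈ 2.65 kN (tensile)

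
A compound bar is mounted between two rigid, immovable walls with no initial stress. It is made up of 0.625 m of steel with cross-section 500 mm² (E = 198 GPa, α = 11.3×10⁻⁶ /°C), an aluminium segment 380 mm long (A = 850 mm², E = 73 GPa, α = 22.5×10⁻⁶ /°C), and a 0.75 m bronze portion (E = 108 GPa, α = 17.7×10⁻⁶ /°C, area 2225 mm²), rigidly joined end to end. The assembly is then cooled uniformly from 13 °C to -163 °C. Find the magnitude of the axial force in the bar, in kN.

Free thermal contraction of the whole bar: Σ αᵢΔT Lᵢ = 11.3×10⁻⁶×176×625 + 22.5×10⁻⁶×176×380 + 17.7×10⁻⁶×176×750 = 5.084 mm.
The walls prevent any net length change, so an axial force P (same in every segment) develops. Compatibility: P · Σ Lᵢ/(AᵢEᵢ) = δ_free.
The series flexibility is Σ Lᵢ/(AᵢEᵢ) = 625/(500×198×10³) + 380/(850×73×10³) + 750/(2225×108×10³) = 1.556×10⁻⁵ mm/N.
P = 5.084 / 1.556×10⁻⁵ = 326800 N = 326.8 kN, tensile.

P ≈ 327 kN (tensile)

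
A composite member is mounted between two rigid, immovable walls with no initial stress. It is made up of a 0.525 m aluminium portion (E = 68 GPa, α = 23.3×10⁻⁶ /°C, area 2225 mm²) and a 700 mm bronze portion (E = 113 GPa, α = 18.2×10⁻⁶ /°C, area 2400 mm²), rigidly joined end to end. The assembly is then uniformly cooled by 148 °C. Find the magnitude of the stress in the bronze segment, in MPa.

σ ≈ 254 MPa (tensile)

If the supports were absent, the total length change would be Σ αᵢΔT Lᵢ = 23.3×10⁻⁶×148×525 + 18.2×10⁻⁶×148×700 = 3.696 mm.
The walls prevent any net length change, so an axial force P (same in every segment) develops. Compatibility: P · Σ Lᵢ/(AᵢEᵢ) = δ_free.
The series flexibility is Σ Lᵢ/(AᵢEᵢ) = 525/(2225×68×10³) + 700/(2400×113×10³) = 6.051×10⁻⁶ mm/N.
P = 3.696 / 6.051×10⁻⁶ = 610800 N = 610.8 kN, tensile.
σ_{bronze} = P / A = 610800 / 2400 = 254.5 MPa.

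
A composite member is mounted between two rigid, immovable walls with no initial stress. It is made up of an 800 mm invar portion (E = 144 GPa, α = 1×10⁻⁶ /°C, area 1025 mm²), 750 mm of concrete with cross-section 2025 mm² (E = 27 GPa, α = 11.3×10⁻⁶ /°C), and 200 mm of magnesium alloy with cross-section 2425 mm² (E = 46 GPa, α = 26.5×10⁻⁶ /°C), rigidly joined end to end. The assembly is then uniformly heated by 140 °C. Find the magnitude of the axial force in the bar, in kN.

Free thermal expansion of the whole bar: Σ αᵢΔT Lᵢ = 1×10⁻⁶×140×800 + 11.3×10⁻⁶×140×750 + 26.5×10⁻⁶×140×200 = 2.041 mm.
The rigid supports impose zero overall length change; the single axial force P common to all segments must satisfy P Σ Lᵢ/(AᵢEᵢ) = δ_free.
Σ Lᵢ/(AᵢEᵢ) = 800/(1025×144×10³) + 750/(2025×27×10³) + 200/(2425×46×10³) = 2.093×10⁻⁵ mm/N.
P = 2.041 / 2.093×10⁻⁵ = 97490 N = 97.49 kN, compressive.

P ≈ 97.5 kN (compressive)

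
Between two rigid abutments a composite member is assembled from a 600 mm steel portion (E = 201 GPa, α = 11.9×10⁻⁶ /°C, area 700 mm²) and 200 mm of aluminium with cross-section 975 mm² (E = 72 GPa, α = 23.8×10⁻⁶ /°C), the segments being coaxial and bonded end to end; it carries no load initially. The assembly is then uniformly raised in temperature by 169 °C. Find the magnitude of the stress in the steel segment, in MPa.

σ ≈ 404 MPa (compressive)

With the walls removed the bar would change length by δ_free = Σ αᵢΔT Lᵢ = 11.9×10⁻⁶×169×600 + 23.8×10⁻⁶×169×200 = 2.011 mm.
Since the ends are fixed, an axial force P builds up, equal in every segment, with P · Σ Lᵢ/(AᵢEᵢ) = δ_free.
The series flexibility is Σ Lᵢ/(AᵢEᵢ) = 600/(700×201×10³) + 200/(975×72×10³) = 7.113×10⁻⁶ mm/N.
P = 2.011 / 7.113×10⁻⁶ = 282700 N = 282.7 kN, compressive.
σ_{steel} = P / A = 282700 / 700 = 403.9 MPa.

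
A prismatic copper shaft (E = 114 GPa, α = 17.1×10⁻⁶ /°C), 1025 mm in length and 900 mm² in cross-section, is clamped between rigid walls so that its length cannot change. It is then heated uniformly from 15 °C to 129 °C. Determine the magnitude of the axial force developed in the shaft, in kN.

P ≈ 200 kN (compressive)

Full restraint means ε = 0, so the stress is σ = EαΔT = 114×10³ × 17.1×10⁻⁶ × 114 = 222.2 MPa.
P = AEαΔT = 900 × 114×10³ × 17.1×10⁻⁶ × 114 = 200 kN (compressive).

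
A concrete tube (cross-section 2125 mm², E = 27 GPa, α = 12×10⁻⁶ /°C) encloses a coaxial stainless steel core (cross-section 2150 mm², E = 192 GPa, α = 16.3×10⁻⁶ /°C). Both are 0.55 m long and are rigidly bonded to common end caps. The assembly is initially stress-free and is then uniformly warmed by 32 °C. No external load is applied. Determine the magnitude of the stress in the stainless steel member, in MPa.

σ ≈ 3.22 MPa (compressive)

The stainless steel has the larger α, so on heating it would change length more than the concrete if both were free. The rigid plates force a common final length, so the stainless steel is put into compression and the concrete into tension, with equal and opposite forces P (no external load).
Setting the final lengths equal and cancelling L: (α₁ − α₂)ΔT = P/(A₁E₁) + P/(A₂E₂).
|α₁ − α₂|·ΔT = 4.3×10⁻⁶ × 32 = 0.0001376.
1/(A₁E₁) + 1/(A₂E₂) = 1/(2125×27×10³) + 1/(2150×192×10³) = 1.985×10⁻⁸ N⁻¹.
P = 0.0001376 / 1.985×10⁻⁸ = 6931 N = 6.931 kN.
σ_{stainless steel} = P/A₂ = 6931/2150 = 3.224 MPa, compressive.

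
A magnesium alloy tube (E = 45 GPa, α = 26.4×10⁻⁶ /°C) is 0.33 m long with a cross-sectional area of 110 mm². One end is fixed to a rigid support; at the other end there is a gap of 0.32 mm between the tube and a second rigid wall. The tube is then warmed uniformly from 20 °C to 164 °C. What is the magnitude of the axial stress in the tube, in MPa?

If the wall were absent the tube would grow by αΔT L = 26.4×10⁻⁶ × 144 × 330 = 1.255 mm.
This exceeds the 0.32 mm gap, so the wall pushes back. The portion of expansion that must be recovered elastically is δ_free − gap = 1.255 − 0.32 = 0.9345 mm.
That suppressed elongation corresponds to σ = E·Δ/L = 45×10³ × 0.9345/330 = 127.4 MPa.

σ ≈ 127 MPa (compressive)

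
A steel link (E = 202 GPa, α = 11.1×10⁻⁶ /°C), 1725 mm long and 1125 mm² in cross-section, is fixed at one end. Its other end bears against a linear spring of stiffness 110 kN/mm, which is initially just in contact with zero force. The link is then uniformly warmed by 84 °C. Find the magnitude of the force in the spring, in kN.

P ≈ 96.4 kN

Free thermal expansion: δ_free = αΔT L = 11.1×10⁻⁶ × 84 × 1725 = 1.608 mm.
With a force P in the spring, the elastic change of the link is PL/(AE) and that of the spring is P/k; compatibility requires their sum to equal δ_free.
P [ L/(AE) + 1/k ] = δ_free → P [ 1725/(1125×202×10³) + 1/(110×10³) ] = 1.608.
P = 1.608 / 1.668×10⁻⁵ = 96420 N.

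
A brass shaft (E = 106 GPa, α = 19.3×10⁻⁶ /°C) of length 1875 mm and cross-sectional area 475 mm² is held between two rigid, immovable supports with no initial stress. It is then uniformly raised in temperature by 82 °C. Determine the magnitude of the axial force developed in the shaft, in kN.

P ≈ 79.7 kN (compressive)

With zero net strain, σ = E·αΔT = 106 GPa × 19.3×10⁻⁶ × 82 = 167.8 MPa.
Axial force P = σA = 167.8 × 475 = 79680 N = 79.68 kN, compressive.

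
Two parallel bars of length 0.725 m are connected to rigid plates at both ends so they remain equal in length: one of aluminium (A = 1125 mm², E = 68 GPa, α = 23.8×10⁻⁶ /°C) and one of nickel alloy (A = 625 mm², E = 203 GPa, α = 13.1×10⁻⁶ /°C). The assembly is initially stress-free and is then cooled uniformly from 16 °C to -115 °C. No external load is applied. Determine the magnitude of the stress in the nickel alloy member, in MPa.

Equilibrium of a rigid end plate with no external load gives equal and opposite internal forces ±P in the two members. Since α_{aluminium} > α_{nickel alloy}, cooling drives the aluminium into tension and the nickel alloy into compression.
Equating the net (thermal + elastic) strains gives |α₁ − α₂|·ΔT = P·[1/(A₁E₁) + 1/(A₂E₂)].
|α₁ − α₂|·ΔT = 10.7×10⁻⁶ × 131 = 0.001402.
1/(A₁E₁) + 1/(A₂E₂) = 1/(1125×68×10³) + 1/(625×203×10³) = 2.095×10⁻⁸ N⁻¹.
So P = 0.001402 / 2.095×10⁻⁸ = 66.9 kN.
σ_{nickel alloy} = P/A₂ = 66900/625 = 107 MPa, compressive.

σ ≈ 107 MPa (compressive)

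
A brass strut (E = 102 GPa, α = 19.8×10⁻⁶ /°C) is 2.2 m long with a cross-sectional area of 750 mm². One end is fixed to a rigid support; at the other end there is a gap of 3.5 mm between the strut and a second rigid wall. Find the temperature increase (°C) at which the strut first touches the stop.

The gap closes when αΔT L = 3.5 mm, since the strut is still unstressed at that instant.
ΔT = 3.5 / (19.8×10⁻⁶ × 2200) = 80.35 °C.

ΔT ≈ 80.3 °C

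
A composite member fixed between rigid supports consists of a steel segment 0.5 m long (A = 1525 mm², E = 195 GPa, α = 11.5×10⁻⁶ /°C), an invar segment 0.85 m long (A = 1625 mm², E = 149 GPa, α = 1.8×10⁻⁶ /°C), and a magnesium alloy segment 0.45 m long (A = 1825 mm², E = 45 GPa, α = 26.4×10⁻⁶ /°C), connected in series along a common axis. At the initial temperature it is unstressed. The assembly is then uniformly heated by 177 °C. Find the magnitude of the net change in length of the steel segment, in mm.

Free thermal expansion of the whole bar: Σ αᵢΔT Lᵢ = 11.5×10⁻⁶×177×500 + 1.8×10⁻⁶×177×850 + 26.4×10⁻⁶×177×450 = 3.391 mm.
The walls prevent any net length change, so an axial force P (same in every segment) develops. Compatibility: P · Σ Lᵢ/(AᵢEᵢ) = δ_free.
Σ Lᵢ/(AᵢEᵢ) = 500/(1525×195×10³) + 850/(1625×149×10³) + 450/(1825×45×10³) = 1.067×10⁻⁵ mm/N.
Hence P = δ_free / Σ(L/AE) = 3.391/1.067×10⁻⁵ = 317.8 kN (compressive).
For the steel segment, free thermal change = 11.5×10⁻⁶×177×500 = 1.018 mm and elastic change from P = 317800×500/(1525×195×10³) = 0.5343 mm; these oppose, so the net change is 0.483 mm (segment lengthens).

|ΔL| ≈ 0.483 mm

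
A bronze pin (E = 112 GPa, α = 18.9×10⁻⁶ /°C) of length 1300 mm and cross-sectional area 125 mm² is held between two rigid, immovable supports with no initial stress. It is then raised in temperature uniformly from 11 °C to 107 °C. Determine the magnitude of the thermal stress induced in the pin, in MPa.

σ ≈ 203 MPa (compressive)

Because both ends are immovable the net strain is zero, and the suppressed thermal strain is αΔT = 18.9×10⁻⁶ × 96 = 1814.4×10⁻⁶.
Hence σ = E·αΔT = 112×10³ × 1814.4×10⁻⁶ = 203.2 MPa, compressive.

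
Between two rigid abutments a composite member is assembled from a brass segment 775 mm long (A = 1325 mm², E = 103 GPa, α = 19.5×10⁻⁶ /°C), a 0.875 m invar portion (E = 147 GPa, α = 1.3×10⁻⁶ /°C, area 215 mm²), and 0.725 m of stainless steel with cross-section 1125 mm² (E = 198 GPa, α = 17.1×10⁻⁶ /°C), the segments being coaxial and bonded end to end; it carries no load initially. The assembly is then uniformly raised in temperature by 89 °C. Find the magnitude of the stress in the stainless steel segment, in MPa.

σ ≈ 61.9 MPa (compressive)

With the walls removed the bar would change length by δ_free = Σ αᵢΔT Lᵢ = 19.5×10⁻⁶×89×775 + 1.3×10⁻⁶×89×875 + 17.1×10⁻⁶×89×725 = 2.55 mm.
The walls prevent any net length change, so an axial force P (same in every segment) develops. Compatibility: P · Σ Lᵢ/(AᵢEᵢ) = δ_free.
The series flexibility is Σ Lᵢ/(AᵢEᵢ) = 775/(1325×103×10³) + 875/(215×147×10³) + 725/(1125×198×10³) = 3.662×10⁻⁵ mm/N.
Hence P = δ_free / Σ(L/AE) = 2.55/3.662×10⁻⁵ = 69.63 kN (compressive).
σ_{stainless steel} = P / A = 69630 / 1125 = 61.89 MPa.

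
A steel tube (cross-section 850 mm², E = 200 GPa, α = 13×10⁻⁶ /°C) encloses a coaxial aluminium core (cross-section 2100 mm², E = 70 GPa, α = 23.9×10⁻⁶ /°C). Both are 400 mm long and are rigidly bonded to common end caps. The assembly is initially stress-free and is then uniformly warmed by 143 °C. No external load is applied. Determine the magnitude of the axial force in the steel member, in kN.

Equilibrium of a rigid end plate with no external load gives equal and opposite internal forces ±P in the two members. Since α_{aluminium} > α_{steel}, heating drives the aluminium into compression and the steel into tension.
Setting the final lengths equal and cancelling L: (α₁ − α₂)ΔT = P/(A₁E₁) + P/(A₂E₂).
|α₁ − α₂|·ΔT = 10.9×10⁻⁶ × 143 = 0.001559.
1/(A₁E₁) + 1/(A₂E₂) = 1/(850×200×10³) + 1/(2100×70×10³) = 1.269×10⁻⁸ N⁻¹.
So P = 0.001559 / 1.269×10⁻⁸ = 122.9 kN.

P ≈ 123 kN (tensile in the steel)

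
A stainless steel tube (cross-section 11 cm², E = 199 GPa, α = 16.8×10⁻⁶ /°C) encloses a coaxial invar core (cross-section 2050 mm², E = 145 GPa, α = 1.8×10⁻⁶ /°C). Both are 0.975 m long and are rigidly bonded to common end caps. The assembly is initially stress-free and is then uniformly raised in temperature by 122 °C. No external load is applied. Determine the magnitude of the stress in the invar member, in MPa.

σ ≈ 113 MPa (tensile)

Equilibrium of a rigid end plate with no external load gives equal and opposite internal forces ±P in the two members. Since α_{stainless steel} > α_{invar}, heating drives the stainless steel into compression and the invar into tension.
Setting the final lengths equal and cancelling L: (α₁ − α₂)ΔT = P/(A₁E₁) + P/(A₂E₂).
|α₁ − α₂|·ΔT = 15×10⁻⁶ × 122 = 0.00183.
1/(A₁E₁) + 1/(A₂E₂) = 1/(1100×199×10³) + 1/(2050×145×10³) = 7.932×10⁻⁹ N⁻¹.
So P = 0.00183 / 7.932×10⁻⁹ = 230.7 kN.
σ_{invar} = P/A₂ = 230700/2050 = 112.5 MPa, tensile.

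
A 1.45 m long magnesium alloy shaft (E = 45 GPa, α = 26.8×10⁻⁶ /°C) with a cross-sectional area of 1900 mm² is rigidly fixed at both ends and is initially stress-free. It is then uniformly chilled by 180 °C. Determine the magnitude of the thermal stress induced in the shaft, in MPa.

σ ≈ 217 MPa (tensile)

Because both ends are immovable the net strain is zero, and the suppressed thermal strain is αΔT = 26.8×10⁻⁶ × 180 = 4824×10⁻⁶.
σ = EαΔT = 45×10³ × 26.8×10⁻⁶ × 180 = 217.1 MPa (tensile; the shaft is trying to contract).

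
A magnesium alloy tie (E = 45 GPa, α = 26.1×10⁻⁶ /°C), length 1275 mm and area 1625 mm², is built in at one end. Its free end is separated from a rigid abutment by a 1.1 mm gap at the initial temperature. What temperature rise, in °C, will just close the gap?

Contact occurs when the free expansion equals the gap: αΔT L = 1.1 mm.
So ΔT = g/(αL) = 1.1/(26.1×10⁻⁶ × 1275) = 33.06 °C.

ΔT ≈ 33.1 °C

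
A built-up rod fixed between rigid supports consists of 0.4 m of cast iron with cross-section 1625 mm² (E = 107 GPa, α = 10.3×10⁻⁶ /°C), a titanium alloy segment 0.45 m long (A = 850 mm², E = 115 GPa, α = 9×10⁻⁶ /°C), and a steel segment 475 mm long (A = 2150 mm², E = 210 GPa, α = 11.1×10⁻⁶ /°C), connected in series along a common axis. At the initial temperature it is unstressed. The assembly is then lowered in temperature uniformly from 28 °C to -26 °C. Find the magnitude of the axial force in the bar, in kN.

Free thermal contraction of the whole bar: Σ αᵢΔT Lᵢ = 10.3×10⁻⁶×54×400 + 9×10⁻⁶×54×450 + 11.1×10⁻⁶×54×475 = 0.7259 mm.
Since the ends are fixed, an axial force P builds up, equal in every segment, with P · Σ Lᵢ/(AᵢEᵢ) = δ_free.
Σ Lᵢ/(AᵢEᵢ) = 400/(1625×107×10³) + 450/(850×115×10³) + 475/(2150×210×10³) = 7.956×10⁻⁶ mm/N.
P = 0.7259 / 7.956×10⁻⁶ = 91240 N = 91.24 kN, tensile.

P ≈ 91.2 kN (tensile)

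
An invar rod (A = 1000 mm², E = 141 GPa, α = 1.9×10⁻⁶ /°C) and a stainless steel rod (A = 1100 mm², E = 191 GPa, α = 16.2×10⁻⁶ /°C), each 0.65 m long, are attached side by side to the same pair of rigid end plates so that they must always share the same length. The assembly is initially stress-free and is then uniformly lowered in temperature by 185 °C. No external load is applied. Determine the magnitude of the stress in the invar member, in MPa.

σ ≈ 223 MPa (compressive)

Both members must finish at the same length. With the larger α, the stainless steel tends to over-contract; the plates restrain it, putting the stainless steel in tension and the invar in compression. With no external load the two internal forces are equal and opposite, magnitude P.
Setting the final lengths equal and cancelling L: (α₁ − α₂)ΔT = P/(A₁E₁) + P/(A₂E₂).
|α₁ − α₂|·ΔT = 14.3×10⁻⁶ × 185 = 0.002645.
1/(A₁E₁) + 1/(A₂E₂) = 1/(1000×141×10³) + 1/(1100×191×10³) = 1.185×10⁻⁸ N⁻¹.
So P = 0.002645 / 1.185×10⁻⁸ = 223.2 kN.
σ_{invar} = P/A₁ = 223200/1000 = 223.2 MPa, compressive.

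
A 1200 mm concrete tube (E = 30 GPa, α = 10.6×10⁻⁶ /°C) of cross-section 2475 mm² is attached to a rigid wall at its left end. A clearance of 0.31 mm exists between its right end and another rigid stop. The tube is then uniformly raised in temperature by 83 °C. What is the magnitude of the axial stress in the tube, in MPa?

Unrestrained expansion: δ_free = αΔT L = 10.6×10⁻⁶ × 83 × 1200 = 1.056 mm.
After closing the 0.31 mm clearance, 1.056 − 0.31 = 0.7458 mm of expansion remains to be suppressed by the wall.
Compatibility: PL/(AE) = 0.7458 mm, so σ = P/A = E × (0.7458/1200) = 18.64 MPa.

σ ≈ 18.6 MPa (compressive)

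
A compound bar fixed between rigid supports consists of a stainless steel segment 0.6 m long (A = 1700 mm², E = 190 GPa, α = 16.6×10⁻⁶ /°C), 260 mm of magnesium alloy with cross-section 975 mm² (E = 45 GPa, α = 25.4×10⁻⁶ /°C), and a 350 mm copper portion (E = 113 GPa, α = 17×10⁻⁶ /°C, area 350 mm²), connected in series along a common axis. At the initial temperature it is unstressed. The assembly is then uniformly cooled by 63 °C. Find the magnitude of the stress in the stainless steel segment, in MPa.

If the supports were absent, the total length change would be Σ αᵢΔT Lᵢ = 16.6×10⁻⁶×63×600 + 25.4×10⁻⁶×63×260 + 17×10⁻⁶×63×350 = 1.418 mm.
Since the ends are fixed, an axial force P builds up, equal in every segment, with P · Σ Lᵢ/(AᵢEᵢ) = δ_free.
Σ Lᵢ/(AᵢEᵢ) = 600/(1700×190×10³) + 260/(975×45×10³) + 350/(350×113×10³) = 1.663×10⁻⁵ mm/N.
So P = 1.418 / 1.663×10⁻⁵ = 85.27 kN, tensile.
σ_{stainless steel} = P / A = 85270 / 1700 = 50.16 MPa.

σ ≈ 50.2 MPa (tensile)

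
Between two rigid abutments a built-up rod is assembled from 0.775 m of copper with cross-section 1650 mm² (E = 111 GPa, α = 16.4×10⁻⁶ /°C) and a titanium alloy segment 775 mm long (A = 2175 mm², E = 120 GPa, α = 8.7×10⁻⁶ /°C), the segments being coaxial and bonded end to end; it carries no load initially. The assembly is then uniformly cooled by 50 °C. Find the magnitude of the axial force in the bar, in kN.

With the walls removed the bar would change length by δ_free = Σ αᵢΔT Lᵢ = 16.4×10⁻⁶×50×775 + 8.7×10⁻⁶×50×775 = 0.9726 mm.
Since the ends are fixed, an axial force P builds up, equal in every segment, with P · Σ Lᵢ/(AᵢEᵢ) = δ_free.
The series flexibility is Σ Lᵢ/(AᵢEᵢ) = 775/(1650×111×10³) + 775/(2175×120×10³) = 7.201×10⁻⁶ mm/N.
Hence P = δ_free / Σ(L/AE) = 0.9726/7.201×10⁻⁶ = 135.1 kN (tensile).

P ≈ 135 kN (tensile)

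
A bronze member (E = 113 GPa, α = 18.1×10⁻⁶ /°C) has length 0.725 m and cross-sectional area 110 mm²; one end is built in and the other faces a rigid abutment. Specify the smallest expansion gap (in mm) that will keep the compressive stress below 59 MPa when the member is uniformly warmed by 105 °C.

g ≈ 0.999 mm

With no wall the member would lengthen by αΔT L = 18.1×10⁻⁶ × 105 × 725 = 1.378 mm.
A stress of 59 MPa corresponds to the wall pushing the member back by σL/E = 59×725/(113×10³) = 0.3785 mm.
The gap must absorb the remainder: g_min = 1.378 − 0.3785 = 0.9993 mm.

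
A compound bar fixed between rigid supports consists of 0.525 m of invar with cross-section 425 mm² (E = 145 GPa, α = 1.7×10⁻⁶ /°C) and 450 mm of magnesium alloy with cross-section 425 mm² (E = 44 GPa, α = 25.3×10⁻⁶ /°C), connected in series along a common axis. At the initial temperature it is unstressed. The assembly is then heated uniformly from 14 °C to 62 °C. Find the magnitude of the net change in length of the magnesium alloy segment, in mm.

|ΔL| ≈ 0.111 mm

Free thermal expansion of the whole bar: Σ αᵢΔT Lᵢ = 1.7×10⁻⁶×48×525 + 25.3×10⁻⁶×48×450 = 0.5893 mm.
The rigid supports impose zero overall length change; the single axial force P common to all segments must satisfy P Σ Lᵢ/(AᵢEᵢ) = δ_free.
The series flexibility is Σ Lᵢ/(AᵢEᵢ) = 525/(425×145×10³) + 450/(425×44×10³) = 3.258×10⁻⁵ mm/N.
So P = 0.5893 / 3.258×10⁻⁵ = 18.09 kN, compressive.
For the magnesium alloy segment, free thermal change = 25.3×10⁻⁶×48×450 = 0.5465 mm and elastic change from P = 18090×450/(425×44×10³) = 0.4352 mm; these oppose, so the net change is 0.111 mm (segment lengthens).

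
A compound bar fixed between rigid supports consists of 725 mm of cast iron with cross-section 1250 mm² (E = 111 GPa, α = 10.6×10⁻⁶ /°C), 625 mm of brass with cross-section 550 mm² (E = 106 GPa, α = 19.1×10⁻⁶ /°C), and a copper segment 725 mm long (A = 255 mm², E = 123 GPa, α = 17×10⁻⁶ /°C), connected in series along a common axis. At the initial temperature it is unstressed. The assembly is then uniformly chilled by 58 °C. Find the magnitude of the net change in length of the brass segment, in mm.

|ΔL| ≈ 0.184 mm

Free thermal contraction of the whole bar: Σ αᵢΔT Lᵢ = 10.6×10⁻⁶×58×725 + 19.1×10⁻⁶×58×625 + 17×10⁻⁶×58×725 = 1.853 mm.
The rigid supports impose zero overall length change; the single axial force P common to all segments must satisfy P Σ Lᵢ/(AᵢEᵢ) = δ_free.
Σ Lᵢ/(AᵢEᵢ) = 725/(1250×111×10³) + 625/(550×106×10³) + 725/(255×123×10³) = 3.906×10⁻⁵ mm/N.
Hence P = δ_free / Σ(L/AE) = 1.853/3.906×10⁻⁵ = 47.44 kN (tensile).
For the brass segment, free thermal change = 19.1×10⁻⁶×58×625 = 0.6924 mm and elastic change from P = 47440×625/(550×106×10³) = 0.5086 mm; these oppose, so the net change is 0.184 mm (segment shortens).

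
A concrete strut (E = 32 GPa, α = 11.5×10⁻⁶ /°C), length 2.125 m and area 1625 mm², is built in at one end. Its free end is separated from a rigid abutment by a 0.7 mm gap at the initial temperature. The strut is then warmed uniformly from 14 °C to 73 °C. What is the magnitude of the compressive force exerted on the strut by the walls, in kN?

P ≈ 18.2 kN

If the wall were absent the strut would grow by αΔT L = 11.5×10⁻⁶ × 59 × 2125 = 1.442 mm.
This exceeds the 0.7 mm gap, so the wall pushes back. The portion of expansion that must be recovered elastically is δ_free − gap = 1.442 − 0.7 = 0.7418 mm.
That suppressed elongation corresponds to σ = E·Δ/L = 32×10³ × 0.7418/2125 = 11.17 MPa.
Force on the wall = σA = 11.17 × 1625 mm² = 18.15 kN.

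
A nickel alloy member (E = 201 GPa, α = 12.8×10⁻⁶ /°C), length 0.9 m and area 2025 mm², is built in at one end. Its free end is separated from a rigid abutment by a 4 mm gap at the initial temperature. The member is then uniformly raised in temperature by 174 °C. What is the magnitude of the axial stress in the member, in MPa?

σ ≈ 0 MPa

If the wall were absent the member would grow by αΔT L = 12.8×10⁻⁶ × 174 × 900 = 2.004 mm.
Since δ_free = 2 mm is less than the 4 mm gap, the member never touches the wall. No axial force develops.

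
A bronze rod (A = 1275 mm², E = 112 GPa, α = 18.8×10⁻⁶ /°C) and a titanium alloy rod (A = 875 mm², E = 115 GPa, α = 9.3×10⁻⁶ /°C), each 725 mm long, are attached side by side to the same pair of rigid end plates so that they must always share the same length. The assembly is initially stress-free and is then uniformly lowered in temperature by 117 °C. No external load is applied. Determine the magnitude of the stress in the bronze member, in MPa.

Both members must finish at the same length. With the larger α, the bronze tends to over-contract; the plates restrain it, putting the bronze in tension and the titanium alloy in compression. With no external load the two internal forces are equal and opposite, magnitude P.
Equating the net (thermal + elastic) strains gives |α₁ − α₂|·ΔT = P·[1/(A₁E₁) + 1/(A₂E₂)].
|α₁ − α₂|·ΔT = 9.5×10⁻⁶ × 117 = 0.001111.
1/(A₁E₁) + 1/(A₂E₂) = 1/(1275×112×10³) + 1/(875×115×10³) = 1.694×10⁻⁸ N⁻¹.
P = 0.001111 / 1.694×10⁻⁸ = 65610 N = 65.61 kN.
σ_{bronze} = P/A₁ = 65610/1275 = 51.46 MPa, tensile.

σ ≈ 51.5 MPa (tensile)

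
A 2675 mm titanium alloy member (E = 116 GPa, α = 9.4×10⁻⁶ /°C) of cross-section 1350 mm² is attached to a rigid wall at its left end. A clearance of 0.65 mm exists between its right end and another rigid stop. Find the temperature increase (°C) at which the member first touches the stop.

Contact occurs when the free expansion equals the gap: αΔT L = 0.65 mm.
So ΔT = g/(αL) = 0.65/(9.4×10⁻⁶ × 2675) = 25.85 °C.

ΔT ≈ 25.9 °C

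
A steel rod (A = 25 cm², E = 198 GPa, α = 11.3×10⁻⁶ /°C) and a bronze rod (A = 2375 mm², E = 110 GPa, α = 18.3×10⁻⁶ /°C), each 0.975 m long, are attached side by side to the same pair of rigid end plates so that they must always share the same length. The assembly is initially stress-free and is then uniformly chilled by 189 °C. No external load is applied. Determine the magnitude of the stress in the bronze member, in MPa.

Both members must finish at the same length. With the larger α, the bronze tends to over-contract; the plates restrain it, putting the bronze in tension and the steel in compression. With no external load the two internal forces are equal and opposite, magnitude P.
Setting the final lengths equal and cancelling L: (α₁ − α₂)ΔT = P/(A₁E₁) + P/(A₂E₂).
|α₁ − α₂|·ΔT = 7×10⁻⁶ × 189 = 0.001323.
1/(A₁E₁) + 1/(A₂E₂) = 1/(2500×198×10³) + 1/(2375×110×10³) = 5.848×10⁻⁹ N⁻¹.
P = 0.001323 / 5.848×10⁻⁹ = 226200 N = 226.2 kN.
σ_{bronze} = P/A₂ = 226200/2375 = 95.26 MPa, tensile.

σ ≈ 95.3 MPa (tensile)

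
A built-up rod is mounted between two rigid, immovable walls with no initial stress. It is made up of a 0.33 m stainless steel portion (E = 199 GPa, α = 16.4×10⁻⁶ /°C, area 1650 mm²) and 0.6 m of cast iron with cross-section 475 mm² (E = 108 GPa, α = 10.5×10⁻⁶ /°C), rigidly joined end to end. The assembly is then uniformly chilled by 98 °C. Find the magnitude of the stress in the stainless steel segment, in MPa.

σ ≈ 54.8 MPa (tensile)

Free thermal contraction of the whole bar: Σ αᵢΔT Lᵢ = 16.4×10⁻⁶×98×330 + 10.5×10⁻⁶×98×600 = 1.148 mm.
The rigid supports impose zero overall length change; the single axial force P common to all segments must satisfy P Σ Lᵢ/(AᵢEᵢ) = δ_free.
The series flexibility is Σ Lᵢ/(AᵢEᵢ) = 330/(1650×199×10³) + 600/(475×108×10³) = 1.27×10⁻⁵ mm/N.
Hence P = δ_free / Σ(L/AE) = 1.148/1.27×10⁻⁵ = 90.37 kN (tensile).
σ_{stainless steel} = P / A = 90370 / 1650 = 54.77 MPa.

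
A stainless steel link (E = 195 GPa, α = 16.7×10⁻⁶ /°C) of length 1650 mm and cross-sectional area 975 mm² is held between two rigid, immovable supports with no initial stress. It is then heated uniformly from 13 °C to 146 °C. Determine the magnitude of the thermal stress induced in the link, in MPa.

The supports are rigid, so the total axial strain is zero. The restrained thermal strain is ε = αΔT = 16.7×10⁻⁶ × 133 = 2221.1×10⁻⁶.
Hence σ = E·αΔT = 195×10³ × 2221.1×10⁻⁶ = 433.1 MPa, compressive.

σ ≈ 433 MPa (compressive)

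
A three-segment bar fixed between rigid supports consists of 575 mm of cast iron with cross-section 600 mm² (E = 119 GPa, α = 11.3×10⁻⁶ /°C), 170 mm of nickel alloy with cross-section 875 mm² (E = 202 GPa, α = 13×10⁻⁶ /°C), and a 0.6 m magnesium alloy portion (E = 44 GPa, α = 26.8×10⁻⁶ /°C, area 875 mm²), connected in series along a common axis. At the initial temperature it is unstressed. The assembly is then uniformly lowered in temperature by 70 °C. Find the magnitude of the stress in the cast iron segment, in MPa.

If the supports were absent, the total length change would be Σ αᵢΔT Lᵢ = 11.3×10⁻⁶×70×575 + 13×10⁻⁶×70×170 + 26.8×10⁻⁶×70×600 = 1.735 mm.
The walls prevent any net length change, so an axial force P (same in every segment) develops. Compatibility: P · Σ Lᵢ/(AᵢEᵢ) = δ_free.
Σ Lᵢ/(AᵢEᵢ) = 575/(600×119×10³) + 170/(875×202×10³) + 600/(875×44×10³) = 2.46×10⁻⁵ mm/N.
Hence P = δ_free / Σ(L/AE) = 1.735/2.46×10⁻⁵ = 70.54 kN (tensile).
σ_{cast iron} = P / A = 70540 / 600 = 117.6 MPa.

σ ≈ 118 MPa (tensile)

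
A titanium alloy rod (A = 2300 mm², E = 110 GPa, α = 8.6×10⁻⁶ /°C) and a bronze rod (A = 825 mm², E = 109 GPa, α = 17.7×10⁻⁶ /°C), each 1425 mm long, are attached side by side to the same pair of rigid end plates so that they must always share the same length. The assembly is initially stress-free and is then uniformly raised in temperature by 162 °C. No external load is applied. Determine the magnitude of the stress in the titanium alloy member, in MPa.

σ ≈ 42.5 MPa (tensile)

The bronze has the larger α, so on heating it would change length more than the titanium alloy if both were free. The rigid plates force a common final length, so the bronze is put into compression and the titanium alloy into tension, with equal and opposite forces P (no external load).
Equating the net (thermal + elastic) strains gives |α₁ − α₂|·ΔT = P·[1/(A₁E₁) + 1/(A₂E₂)].
|α₁ − α₂|·ΔT = 9.1×10⁻⁶ × 162 = 0.001474.
1/(A₁E₁) + 1/(A₂E₂) = 1/(2300×110×10³) + 1/(825×109×10³) = 1.507×10⁻⁸ N⁻¹.
So P = 0.001474 / 1.507×10⁻⁸ = 97.8 kN.
σ_{titanium alloy} = P/A₁ = 97800/2300 = 42.52 MPa, tensile.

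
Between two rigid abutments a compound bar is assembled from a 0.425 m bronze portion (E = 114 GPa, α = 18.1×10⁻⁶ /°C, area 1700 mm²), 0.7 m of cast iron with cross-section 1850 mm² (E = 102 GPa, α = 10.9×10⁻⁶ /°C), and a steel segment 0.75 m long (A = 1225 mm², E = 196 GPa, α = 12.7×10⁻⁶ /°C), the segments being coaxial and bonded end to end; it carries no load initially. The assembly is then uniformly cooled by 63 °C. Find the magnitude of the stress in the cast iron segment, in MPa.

σ ≈ 93.7 MPa (tensile)

With the walls removed the bar would change length by δ_free = Σ αᵢΔT Lᵢ = 18.1×10⁻⁶×63×425 + 10.9×10⁻⁶×63×700 + 12.7×10⁻⁶×63×750 = 1.565 mm.
The walls prevent any net length change, so an axial force P (same in every segment) develops. Compatibility: P · Σ Lᵢ/(AᵢEᵢ) = δ_free.
Σ Lᵢ/(AᵢEᵢ) = 425/(1700×114×10³) + 700/(1850×102×10³) + 750/(1225×196×10³) = 9.026×10⁻⁶ mm/N.
Hence P = δ_free / Σ(L/AE) = 1.565/9.026×10⁻⁶ = 173.4 kN (tensile).
σ_{cast iron} = P / A = 173400 / 1850 = 93.74 MPa.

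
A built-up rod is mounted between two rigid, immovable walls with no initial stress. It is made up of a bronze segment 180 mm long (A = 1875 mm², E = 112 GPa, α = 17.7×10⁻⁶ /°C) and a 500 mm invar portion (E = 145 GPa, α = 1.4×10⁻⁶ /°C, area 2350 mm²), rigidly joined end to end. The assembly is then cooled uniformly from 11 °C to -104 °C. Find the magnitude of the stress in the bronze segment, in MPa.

σ ≈ 103 MPa (tensile)

If the supports were absent, the total length change would be Σ αᵢΔT Lᵢ = 17.7×10⁻⁶×115×180 + 1.4×10⁻⁶×115×500 = 0.4469 mm.
The walls prevent any net length change, so an axial force P (same in every segment) develops. Compatibility: P · Σ Lᵢ/(AᵢEᵢ) = δ_free.
Σ Lᵢ/(AᵢEᵢ) = 180/(1875×112×10³) + 500/(2350×145×10³) = 2.324×10⁻⁶ mm/N.
So P = 0.4469 / 2.324×10⁻⁶ = 192.3 kN, tensile.
σ_{bronze} = P / A = 192300 / 1875 = 102.5 MPa.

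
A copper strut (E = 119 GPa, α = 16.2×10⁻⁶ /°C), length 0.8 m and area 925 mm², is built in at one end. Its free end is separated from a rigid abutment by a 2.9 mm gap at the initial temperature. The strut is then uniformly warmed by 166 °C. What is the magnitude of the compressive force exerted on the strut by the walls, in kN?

P ≈ 0 kN

If the wall were absent the strut would grow by αΔT L = 16.2×10⁻⁶ × 166 × 800 = 2.151 mm.
This is smaller than the 2.9 mm clearance, so the strut expands freely without reaching the stop — the stress is zero.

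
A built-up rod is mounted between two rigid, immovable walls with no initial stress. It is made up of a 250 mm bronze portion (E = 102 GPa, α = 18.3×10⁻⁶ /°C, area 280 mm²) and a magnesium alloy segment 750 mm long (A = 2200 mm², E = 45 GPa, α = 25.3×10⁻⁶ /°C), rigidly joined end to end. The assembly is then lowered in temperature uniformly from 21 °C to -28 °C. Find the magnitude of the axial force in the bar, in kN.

With the walls removed the bar would change length by δ_free = Σ αᵢΔT Lᵢ = 18.3×10⁻⁶×49×250 + 25.3×10⁻⁶×49×750 = 1.154 mm.
Since the ends are fixed, an axial force P builds up, equal in every segment, with P · Σ Lᵢ/(AᵢEᵢ) = δ_free.
Σ Lᵢ/(AᵢEᵢ) = 250/(280×102×10³) + 750/(2200×45×10³) = 1.633×10⁻⁵ mm/N.
So P = 1.154 / 1.633×10⁻⁵ = 70.67 kN, tensile.

P ≈ 70.7 kN (tensile)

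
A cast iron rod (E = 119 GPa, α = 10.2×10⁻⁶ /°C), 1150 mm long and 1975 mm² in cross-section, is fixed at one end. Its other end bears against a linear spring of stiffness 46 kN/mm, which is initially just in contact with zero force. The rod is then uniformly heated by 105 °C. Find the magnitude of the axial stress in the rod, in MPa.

σ ≈ 23.4 MPa (compressive)

Free thermal expansion: δ_free = αΔT L = 10.2×10⁻⁶ × 105 × 1150 = 1.232 mm.
With a force P in the spring, the elastic change of the rod is PL/(AE) and that of the spring is P/k; compatibility requires their sum to equal δ_free.
P [ L/(AE) + 1/k ] = δ_free → P [ 1150/(1975×119×10³) + 1/(46×10³) ] = 1.232.
P = 1.232 / 2.663×10⁻⁵ = 46250 N.
σ = P/A = 46250/1975 = 23.42 MPa.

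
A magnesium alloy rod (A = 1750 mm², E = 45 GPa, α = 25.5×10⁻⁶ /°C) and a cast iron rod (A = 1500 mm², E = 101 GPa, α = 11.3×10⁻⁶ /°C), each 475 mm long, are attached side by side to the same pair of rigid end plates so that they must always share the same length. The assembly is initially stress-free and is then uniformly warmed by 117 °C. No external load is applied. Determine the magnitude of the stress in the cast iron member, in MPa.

Equilibrium of a rigid end plate with no external load gives equal and opposite internal forces ±P in the two members. Since α_{magnesium alloy} > α_{cast iron}, heating drives the magnesium alloy into compression and the cast iron into tension.
Setting the final lengths equal and cancelling L: (α₁ − α₂)ΔT = P/(A₁E₁) + P/(A₂E₂).
|α₁ − α₂|·ΔT = 14.2×10⁻⁶ × 117 = 0.001661.
1/(A₁E₁) + 1/(A₂E₂) = 1/(1750×45×10³) + 1/(1500×101×10³) = 1.93×10⁻⁸ N⁻¹.
P = 0.001661 / 1.93×10⁻⁸ = 86090 N = 86.09 kN.
σ_{cast iron} = P/A₂ = 86090/1500 = 57.39 MPa, tensile.

σ ≈ 57.4 MPa (tensile)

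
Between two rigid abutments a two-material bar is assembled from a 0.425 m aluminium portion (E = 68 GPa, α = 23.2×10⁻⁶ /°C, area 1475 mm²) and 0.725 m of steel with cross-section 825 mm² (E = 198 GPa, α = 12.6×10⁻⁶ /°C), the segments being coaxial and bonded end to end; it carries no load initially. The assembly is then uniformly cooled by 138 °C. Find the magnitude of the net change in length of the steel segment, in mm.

|ΔL| ≈ 0.0804 mm

With the walls removed the bar would change length by δ_free = Σ αᵢΔT Lᵢ = 23.2×10⁻⁶×138×425 + 12.6×10⁻⁶×138×725 = 2.621 mm.
Since the ends are fixed, an axial force P builds up, equal in every segment, with P · Σ Lᵢ/(AᵢEᵢ) = δ_free.
Σ Lᵢ/(AᵢEᵢ) = 425/(1475×68×10³) + 725/(825×198×10³) = 8.676×10⁻⁶ mm/N.
Hence P = δ_free / Σ(L/AE) = 2.621/8.676×10⁻⁶ = 302.1 kN (tensile).
For the steel segment, free thermal change = 12.6×10⁻⁶×138×725 = 1.261 mm and elastic change from P = 302100×725/(825×198×10³) = 1.341 mm; these oppose, so the net change is 0.0804 mm (segment lengthens).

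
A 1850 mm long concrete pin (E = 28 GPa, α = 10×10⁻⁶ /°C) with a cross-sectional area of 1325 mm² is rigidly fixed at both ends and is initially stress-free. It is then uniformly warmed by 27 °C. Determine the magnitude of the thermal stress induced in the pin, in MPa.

σ ≈ 7.56 MPa (compressive)

With length fixed, the mechanical strain must cancel the thermal strain αΔT = 10×10⁻⁶ × 27 = 270×10⁻⁶.
The stress required to suppress this strain is σ = Eε = 28×10³ × 270×10⁻⁶ = 7.56 MPa, compressive since the pin is trying to expand.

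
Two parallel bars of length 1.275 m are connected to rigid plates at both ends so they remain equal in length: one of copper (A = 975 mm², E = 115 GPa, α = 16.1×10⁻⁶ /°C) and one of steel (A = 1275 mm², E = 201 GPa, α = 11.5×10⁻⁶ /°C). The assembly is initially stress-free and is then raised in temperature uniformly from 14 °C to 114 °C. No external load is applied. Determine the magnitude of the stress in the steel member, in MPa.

The copper has the larger α, so on heating it would change length more than the steel if both were free. The rigid plates force a common final length, so the copper is put into compression and the steel into tension, with equal and opposite forces P (no external load).
Setting the final lengths equal and cancelling L: (α₁ − α₂)ΔT = P/(A₁E₁) + P/(A₂E₂).
|α₁ − α₂|·ΔT = 4.6×10⁻⁶ × 100 = 0.00046.
1/(A₁E₁) + 1/(A₂E₂) = 1/(975×115×10³) + 1/(1275×201×10³) = 1.282×10⁻⁸ N⁻¹.
So P = 0.00046 / 1.282×10⁻⁸ = 35.88 kN.
σ_{steel} = P/A₂ = 35880/1275 = 28.14 MPa, tensile.

σ ≈ 28.1 MPa (tensile)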